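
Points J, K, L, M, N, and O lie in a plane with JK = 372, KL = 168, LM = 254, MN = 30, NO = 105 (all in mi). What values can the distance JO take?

0 ≤ JO ≤ 929 mi

The maximum is all hops collinear in one direction: 372 + 168 + 254 + 30 + 105 = 929.
The longest hop is 372; the others sum to 557. Since 372 ≤ 557, the path can fold back on itself completely, so the minimum distance is 0.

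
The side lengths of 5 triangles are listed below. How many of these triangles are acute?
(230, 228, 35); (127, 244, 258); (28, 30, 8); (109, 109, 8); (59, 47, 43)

(230,228,35): 35²+228² = 53209 > 52900 = 230² → acute
(127,244,258): 127²+244² = 75665 > 66564 = 258² → acute
(28,30,8): 8²+28² = 848 < 900 = 30² → obtuse
(109,109,8): 8²+109² = 11945 > 11881 = 109² → acute
(59,47,43): 43²+47² = 4058 > 3481 = 59² → acute
4 of the 5 are acute.

4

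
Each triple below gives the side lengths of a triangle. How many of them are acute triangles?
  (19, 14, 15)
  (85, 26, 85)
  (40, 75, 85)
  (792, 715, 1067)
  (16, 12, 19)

3

(19,14,15): 14²+15² = 421 > 361 = 19² → acute
(85,26,85): 26²+85² = 7901 > 7225 = 85² → acute
(40,75,85): 40²+75² = 7225 = 85² → right
(792,715,1067): 715²+792² = 1138489 = 1067² → right
(16,12,19): 12²+16² = 400 > 361 = 19² → acute
3 of the 5 are acute.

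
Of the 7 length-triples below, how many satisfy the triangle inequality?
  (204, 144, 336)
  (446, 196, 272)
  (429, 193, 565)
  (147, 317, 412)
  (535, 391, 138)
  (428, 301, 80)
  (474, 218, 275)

(144,204,336): 144+204 > 336 → valid
(196,272,446): 196+272 > 446 → valid
(193,429,565): 193+429 > 565 → valid
(147,317,412): 147+317 > 412 → valid
(138,391,535): 138+391 ≤ 535 → not valid
(80,301,428): 80+301 ≤ 428 → not valid
(218,275,474): 218+275 > 474 → valid
5 of the 7 triples form a triangle.

5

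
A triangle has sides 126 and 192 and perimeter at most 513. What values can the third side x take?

66 < x ≤ 195

Triangle inequality alone gives 66 < x < 318.
The perimeter condition gives x ≤ 513 − 126 − 192 = 195.
Intersecting the two: 66 < x ≤ 195.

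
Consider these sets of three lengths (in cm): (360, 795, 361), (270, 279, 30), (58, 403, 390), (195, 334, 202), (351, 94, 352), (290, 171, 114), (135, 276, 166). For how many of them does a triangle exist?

(360,361,795): 360+361 ≤ 795 → not valid
(30,270,279): 30+270 > 279 → valid
(58,390,403): 58+390 > 403 → valid
(195,202,334): 195+202 > 334 → valid
(94,351,352): 94+351 > 352 → valid
(114,171,290): 114+171 ≤ 290 → not valid
(135,166,276): 135+166 > 276 → valid
5 of the 7 triples form a triangle.

5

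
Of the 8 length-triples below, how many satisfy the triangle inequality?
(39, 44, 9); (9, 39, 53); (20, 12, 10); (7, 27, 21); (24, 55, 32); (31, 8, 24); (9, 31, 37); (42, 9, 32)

6

(9,39,44): 9+39 > 44 → valid
(9,39,53): 9+39 ≤ 53 → not valid
(10,12,20): 10+12 > 20 → valid
(7,21,27): 7+21 > 27 → valid
(24,32,55): 24+32 > 55 → valid
(8,24,31): 8+24 > 31 → valid
(9,31,37): 9+31 > 37 → valid
(9,32,42): 9+32 ≤ 42 → not valid
6 of the 8 triples form a triangle.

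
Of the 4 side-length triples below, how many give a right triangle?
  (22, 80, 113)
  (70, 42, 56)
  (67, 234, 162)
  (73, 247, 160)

1

(22,80,113): 22+80 ≤ 113, not a triangle
(70,42,56): 42²+56² = 4900 = 70² → right
(67,234,162): 67+162 ≤ 234, not a triangle
(73,247,160): 73+160 ≤ 247, not a triangle
1 of the 4 is right.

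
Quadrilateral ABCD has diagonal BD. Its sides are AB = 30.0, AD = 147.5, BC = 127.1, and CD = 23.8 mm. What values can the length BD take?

117.5 < BD < 150.9

From triangle ABD: |30.0 − 147.5| < BD < 30.0 + 147.5, i.e. 117.5 < BD < 177.5.
From triangle CBD: 103.3 < BD < 150.9.
Both must hold, so BD lies in the intersection.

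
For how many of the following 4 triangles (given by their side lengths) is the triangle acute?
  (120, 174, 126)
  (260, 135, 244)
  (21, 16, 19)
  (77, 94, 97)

(120,174,126): 120²+126² = 30276 = 174² → right
(260,135,244): 135²+244² = 77761 > 67600 = 260² → acute
(21,16,19): 16²+19² = 617 > 441 = 21² → acute
(77,94,97): 77²+94² = 14765 > 9409 = 97² → acute
3 of the 4 are acute.

3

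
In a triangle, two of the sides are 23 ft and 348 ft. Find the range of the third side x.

By the triangle inequality, x must be less than 23 + 348 = 371 and greater than |23 − 348| = 325.

325 < x < 371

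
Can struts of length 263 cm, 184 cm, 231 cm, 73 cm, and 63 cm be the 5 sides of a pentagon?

A pentagon exists iff every side is shorter than the sum of the others — equivalently, the longest side is less than the sum of the rest.
Longest side 263 < 551 (sum of the remaining 4), so yes.

Yes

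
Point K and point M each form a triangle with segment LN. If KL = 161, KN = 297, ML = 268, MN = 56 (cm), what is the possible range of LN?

212 < LN < 324

From triangle KLN: |161 − 297| < LN < 161 + 297, i.e. 136 < LN < 458.
From triangle MLN: 212 < LN < 324.
Both must hold, so LN lies in the intersection.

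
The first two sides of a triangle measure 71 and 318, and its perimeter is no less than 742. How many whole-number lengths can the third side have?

36

Triangle inequality: 247 < x < 389. Perimeter ≥ 742 gives x ≥ 742 − 71 − 318 = 353.
So 353 ≤ x < 389; integers 353 through 388: 36 values.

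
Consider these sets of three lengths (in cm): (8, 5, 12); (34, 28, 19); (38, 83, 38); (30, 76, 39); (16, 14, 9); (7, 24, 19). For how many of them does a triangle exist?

4

(5,8,12): 5+8 > 12 → valid
(19,28,34): 19+28 > 34 → valid
(38,38,83): 38+38 ≤ 83 → not valid
(30,39,76): 30+39 ≤ 76 → not valid
(9,14,16): 9+14 > 16 → valid
(7,19,24): 7+19 > 24 → valid
4 of the 6 triples form a triangle.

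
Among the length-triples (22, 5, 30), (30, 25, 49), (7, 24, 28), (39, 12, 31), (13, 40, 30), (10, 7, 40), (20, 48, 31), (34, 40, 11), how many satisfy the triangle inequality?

(5,22,30): 5+22 ≤ 30 → not valid
(25,30,49): 25+30 > 49 → valid
(7,24,28): 7+24 > 28 → valid
(12,31,39): 12+31 > 39 → valid
(13,30,40): 13+30 > 40 → valid
(7,10,40): 7+10 ≤ 40 → not valid
(20,31,48): 20+31 > 48 → valid
(11,34,40): 11+34 > 40 → valid
6 of the 8 triples form a triangle.

6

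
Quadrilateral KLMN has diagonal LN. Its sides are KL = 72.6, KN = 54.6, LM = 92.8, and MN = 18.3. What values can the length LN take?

From triangle KLN: |72.6 − 54.6| < LN < 72.6 + 54.6, i.e. 18.0 < LN < 127.2.
From triangle MLN: 74.5 < LN < 111.1.
Both must hold, so LN lies in the intersection.

74.5 < LN < 111.1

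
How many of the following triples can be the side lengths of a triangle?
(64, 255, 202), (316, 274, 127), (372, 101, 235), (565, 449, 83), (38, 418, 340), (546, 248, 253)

2

(64,202,255): 64+202 > 255 → valid
(127,274,316): 127+274 > 316 → valid
(101,235,372): 101+235 ≤ 372 → not valid
(83,449,565): 83+449 ≤ 565 → not valid
(38,340,418): 38+340 ≤ 418 → not valid
(248,253,546): 248+253 ≤ 546 → not valid
2 of the 6 triples form a triangle.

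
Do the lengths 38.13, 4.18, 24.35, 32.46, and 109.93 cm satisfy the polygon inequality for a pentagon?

No

For a pentagon, each side must be shorter than the sum of the others.
Here the longest side is 109.93, but the remaining 4 sides sum to only 99.12.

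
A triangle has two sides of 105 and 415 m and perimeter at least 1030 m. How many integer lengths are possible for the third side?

10

Triangle inequality: 310 < x < 520. Perimeter ≥ 1030 gives x ≥ 1030 − 105 − 415 = 510.
So 510 ≤ x < 520; integers 510 through 519: 10 values.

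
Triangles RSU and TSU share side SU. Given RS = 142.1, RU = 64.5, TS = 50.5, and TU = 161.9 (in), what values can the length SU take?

From triangle RSU: |142.1 − 64.5| < SU < 142.1 + 64.5, i.e. 77.6 < SU < 206.6.
From triangle TSU: 111.4 < SU < 212.4.
Both must hold, so SU lies in the intersection.

111.4 < SU < 206.6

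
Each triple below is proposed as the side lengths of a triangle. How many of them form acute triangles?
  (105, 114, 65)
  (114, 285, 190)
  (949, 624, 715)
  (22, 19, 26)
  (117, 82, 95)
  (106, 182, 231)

3

(105,114,65): 65²+105² = 15250 > 12996 = 114² → acute
(114,285,190): 114²+190² = 49096 < 81225 = 285² → obtuse
(949,624,715): 624²+715² = 900601 = 949² → right
(22,19,26): 19²+22² = 845 > 676 = 26² → acute
(117,82,95): 82²+95² = 15749 > 13689 = 117² → acute
(106,182,231): 106²+182² = 44360 < 53361 = 231² → obtuse
3 of the 6 are acute.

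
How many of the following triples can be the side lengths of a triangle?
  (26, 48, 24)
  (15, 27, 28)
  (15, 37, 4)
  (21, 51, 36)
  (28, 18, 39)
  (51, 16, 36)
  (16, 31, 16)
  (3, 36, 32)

(24,26,48): 24+26 > 48 → valid
(15,27,28): 15+27 > 28 → valid
(4,15,37): 4+15 ≤ 37 → not valid
(21,36,51): 21+36 > 51 → valid
(18,28,39): 18+28 > 39 → valid
(16,36,51): 16+36 > 51 → valid
(16,16,31): 16+16 > 31 → valid
(3,32,36): 3+32 ≤ 36 → not valid
6 of the 8 triples form a triangle.

6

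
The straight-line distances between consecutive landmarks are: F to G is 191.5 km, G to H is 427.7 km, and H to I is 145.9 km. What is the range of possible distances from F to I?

The maximum is all hops collinear in one direction: 191.5 + 427.7 + 145.9 = 765.1.
The longest hop is 427.7; the others sum to 337.4. Folding the others back against it leaves at least 427.7 − 337.4 = 90.3.

90.3 ≤ FI ≤ 765.1 km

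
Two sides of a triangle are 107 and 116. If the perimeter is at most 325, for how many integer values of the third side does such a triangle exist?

93

Triangle inequality: 9 < x < 223. Perimeter ≤ 325 gives x ≤ 325 − 107 − 116 = 102.
So 9 < x ≤ 102; integers 10 through 102: 93 values.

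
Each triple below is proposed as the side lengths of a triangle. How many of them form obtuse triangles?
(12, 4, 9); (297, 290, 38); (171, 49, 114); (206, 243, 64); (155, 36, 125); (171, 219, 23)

4

(12,4,9): 4²+9² = 97 < 144 = 12² → obtuse
(297,290,38): 38²+290² = 85544 < 88209 = 297² → obtuse
(171,49,114): 49+114 ≤ 171, not a triangle
(206,243,64): 64²+206² = 46532 < 59049 = 243² → obtuse
(155,36,125): 36²+125² = 16921 < 24025 = 155² → obtuse
(171,219,23): 23+171 ≤ 219, not a triangle
4 of the 6 are obtuse.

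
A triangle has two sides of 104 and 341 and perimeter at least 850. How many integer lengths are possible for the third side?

Triangle inequality: 237 < x < 445. Perimeter ≥ 850 gives x ≥ 850 − 104 − 341 = 405.
So 405 ≤ x < 445; integers 405 through 444: 40 values.

40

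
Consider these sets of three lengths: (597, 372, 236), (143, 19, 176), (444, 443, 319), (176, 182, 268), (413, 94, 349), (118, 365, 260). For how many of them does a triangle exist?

5

(236,372,597): 236+372 > 597 → valid
(19,143,176): 19+143 ≤ 176 → not valid
(319,443,444): 319+443 > 444 → valid
(176,182,268): 176+182 > 268 → valid
(94,349,413): 94+349 > 413 → valid
(118,260,365): 118+260 > 365 → valid
5 of the 6 triples form a triangle.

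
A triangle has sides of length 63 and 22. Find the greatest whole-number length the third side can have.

The third side must be strictly less than 63 + 22 = 85.
The largest integer below 85 is 84.

84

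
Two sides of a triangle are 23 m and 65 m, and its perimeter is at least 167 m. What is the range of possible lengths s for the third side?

79 ≤ s < 88

Triangle inequality alone gives 42 < s < 88.
The perimeter condition gives s ≥ 167 − 23 − 65 = 79.
Intersecting the two: 79 ≤ s < 88.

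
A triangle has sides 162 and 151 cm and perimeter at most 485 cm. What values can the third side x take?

Triangle inequality alone gives 11 < x < 313.
The perimeter condition gives x ≤ 485 − 162 − 151 = 172.
Intersecting the two: 11 < x ≤ 172.

11 < x ≤ 172 cm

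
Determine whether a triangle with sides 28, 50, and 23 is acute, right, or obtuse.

Compare the square of the longest side to the sum of squares of the other two: 23² + 28² = 1313 < 2500 = 50².

obtuse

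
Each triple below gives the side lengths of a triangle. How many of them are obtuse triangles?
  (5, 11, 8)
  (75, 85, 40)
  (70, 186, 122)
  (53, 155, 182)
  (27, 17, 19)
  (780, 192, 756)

4

(5,11,8): 5²+8² = 89 < 121 = 11² → obtuse
(75,85,40): 40²+75² = 7225 = 85² → right
(70,186,122): 70²+122² = 19784 < 34596 = 186² → obtuse
(53,155,182): 53²+155² = 26834 < 33124 = 182² → obtuse
(27,17,19): 17²+19² = 650 < 729 = 27² → obtuse
(780,192,756): 192²+756² = 608400 = 780² → right
4 of the 6 are obtuse.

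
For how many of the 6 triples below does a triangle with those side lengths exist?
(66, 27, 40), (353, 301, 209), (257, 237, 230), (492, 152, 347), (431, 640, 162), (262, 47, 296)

5

(27,40,66): 27+40 > 66 → valid
(209,301,353): 209+301 > 353 → valid
(230,237,257): 230+237 > 257 → valid
(152,347,492): 152+347 > 492 → valid
(162,431,640): 162+431 ≤ 640 → not valid
(47,262,296): 47+262 > 296 → valid
5 of the 6 triples form a triangle.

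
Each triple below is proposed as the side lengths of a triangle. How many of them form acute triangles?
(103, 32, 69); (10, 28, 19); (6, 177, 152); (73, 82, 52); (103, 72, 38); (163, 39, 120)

(103,32,69): 32+69 ≤ 103, not a triangle
(10,28,19): 10²+19² = 461 < 784 = 28² → obtuse
(6,177,152): 6+152 ≤ 177, not a triangle
(73,82,52): 52²+73² = 8033 > 6724 = 82² → acute
(103,72,38): 38²+72² = 6628 < 10609 = 103² → obtuse
(163,39,120): 39+120 ≤ 163, not a triangle
1 of the 6 is acute.

1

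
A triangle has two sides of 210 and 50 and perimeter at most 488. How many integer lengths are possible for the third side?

68

Triangle inequality: 160 < x < 260. Perimeter ≤ 488 gives x ≤ 488 − 210 − 50 = 228.
So 160 < x ≤ 228; integers 161 through 228: 68 values.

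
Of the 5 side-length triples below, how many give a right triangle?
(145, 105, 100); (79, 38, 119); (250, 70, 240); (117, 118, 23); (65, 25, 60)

(145,105,100): 100²+105² = 21025 = 145² → right
(79,38,119): 38+79 ≤ 119, not a triangle
(250,70,240): 70²+240² = 62500 = 250² → right
(117,118,23): 23²+117² = 14218 > 13924 = 118² → acute
(65,25,60): 25²+60² = 4225 = 65² → right
3 of the 5 are right.

3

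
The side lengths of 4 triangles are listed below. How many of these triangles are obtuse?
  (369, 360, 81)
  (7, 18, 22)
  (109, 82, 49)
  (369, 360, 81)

2

(369,360,81): 81²+360² = 136161 = 369² → right
(7,18,22): 7²+18² = 373 < 484 = 22² → obtuse
(109,82,49): 49²+82² = 9125 < 11881 = 109² → obtuse
(369,360,81): 81²+360² = 136161 = 369² → right
2 of the 4 are obtuse.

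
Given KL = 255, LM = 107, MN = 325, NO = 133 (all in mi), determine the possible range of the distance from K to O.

0 ≤ KO ≤ 820 mi

The maximum is all hops collinear in one direction: 255 + 107 + 325 + 133 = 820.
The longest hop is 325; the others sum to 495. Since 325 ≤ 495, the path can fold back on itself completely, so the minimum distance is 0.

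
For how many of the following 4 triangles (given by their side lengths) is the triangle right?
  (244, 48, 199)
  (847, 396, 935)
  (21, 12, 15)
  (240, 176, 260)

1

(244,48,199): 48²+199² = 41905 < 59536 = 244² → obtuse
(847,396,935): 396²+847² = 874225 = 935² → right
(21,12,15): 12²+15² = 369 < 441 = 21² → obtuse
(240,176,260): 176²+240² = 88576 > 67600 = 260² → acute
1 of the 4 is right.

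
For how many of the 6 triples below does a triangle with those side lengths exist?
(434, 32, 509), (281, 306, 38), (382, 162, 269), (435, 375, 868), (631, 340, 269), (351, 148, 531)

2

(32,434,509): 32+434 ≤ 509 → not valid
(38,281,306): 38+281 > 306 → valid
(162,269,382): 162+269 > 382 → valid
(375,435,868): 375+435 ≤ 868 → not valid
(269,340,631): 269+340 ≤ 631 → not valid
(148,351,531): 148+351 ≤ 531 → not valid
2 of the 6 triples form a triangle.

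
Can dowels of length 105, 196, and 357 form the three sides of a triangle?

The longest side is 357, but the other two sum to only 301.
301 < 357, so the triangle inequality fails.

No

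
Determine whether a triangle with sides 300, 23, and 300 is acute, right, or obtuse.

acute

Compare the square of the longest side to the sum of squares of the other two: 23² + 300² = 90529 > 90000 = 300².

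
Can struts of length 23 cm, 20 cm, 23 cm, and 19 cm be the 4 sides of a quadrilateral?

A quadrilateral exists iff every side is shorter than the sum of the others — equivalently, the longest side is less than the sum of the rest.
Longest side 23 < 62 (sum of the remaining 3), so yes.

Yes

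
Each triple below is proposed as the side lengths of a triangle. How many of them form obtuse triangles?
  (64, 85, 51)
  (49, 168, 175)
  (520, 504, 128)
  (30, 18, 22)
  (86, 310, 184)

(64,85,51): 51²+64² = 6697 < 7225 = 85² → obtuse
(49,168,175): 49²+168² = 30625 = 175² → right
(520,504,128): 128²+504² = 270400 = 520² → right
(30,18,22): 18²+22² = 808 < 900 = 30² → obtuse
(86,310,184): 86+184 ≤ 310, not a triangle
2 of the 5 are obtuse.

2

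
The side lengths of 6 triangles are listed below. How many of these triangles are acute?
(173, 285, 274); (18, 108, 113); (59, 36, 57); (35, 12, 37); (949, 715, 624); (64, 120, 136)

2

(173,285,274): 173²+274² = 105005 > 81225 = 285² → acute
(18,108,113): 18²+108² = 11988 < 12769 = 113² → obtuse
(59,36,57): 36²+57² = 4545 > 3481 = 59² → acute
(35,12,37): 12²+35² = 1369 = 37² → right
(949,715,624): 624²+715² = 900601 = 949² → right
(64,120,136): 64²+120² = 18496 = 136² → right
2 of the 6 are acute.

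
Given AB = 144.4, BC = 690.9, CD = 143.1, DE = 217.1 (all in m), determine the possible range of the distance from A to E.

186.3 ≤ AE ≤ 1195.5 m

The maximum is all hops collinear in one direction: 144.4 + 690.9 + 143.1 + 217.1 = 1195.5.
The longest hop is 690.9; the others sum to 504.6. Folding the others back against it leaves at least 690.9 − 504.6 = 186.3.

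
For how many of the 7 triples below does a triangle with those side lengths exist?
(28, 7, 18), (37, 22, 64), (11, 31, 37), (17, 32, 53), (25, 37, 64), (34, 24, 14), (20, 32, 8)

(7,18,28): 7+18 ≤ 28 → not valid
(22,37,64): 22+37 ≤ 64 → not valid
(11,31,37): 11+31 > 37 → valid
(17,32,53): 17+32 ≤ 53 → not valid
(25,37,64): 25+37 ≤ 64 → not valid
(14,24,34): 14+24 > 34 → valid
(8,20,32): 8+20 ≤ 32 → not valid
2 of the 7 triples form a triangle.

2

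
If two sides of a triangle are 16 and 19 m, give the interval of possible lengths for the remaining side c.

3 < c < 35

By the triangle inequality, c must be less than 16 + 19 = 35 and greater than |16 − 19| = 3.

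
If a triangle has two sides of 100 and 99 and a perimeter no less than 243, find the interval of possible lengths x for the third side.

Triangle inequality alone gives 1 < x < 199.
The perimeter condition gives x ≥ 243 − 100 − 99 = 44.
Intersecting the two: 44 ≤ x < 199.

44 ≤ x < 199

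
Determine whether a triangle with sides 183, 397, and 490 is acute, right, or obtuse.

Compare the square of the longest side to the sum of squares of the other two: 183² + 397² = 191098 < 240100 = 490².

obtuse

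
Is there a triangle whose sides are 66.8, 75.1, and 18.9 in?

The longest side is 75.1, and the other two sum to 85.7.
Since 85.7 > 75.1, the triangle inequality holds.

Yes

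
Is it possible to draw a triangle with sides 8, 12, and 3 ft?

The longest side is 12, but the other two sum to only 11.
11 < 12, so the triangle inequality fails.

No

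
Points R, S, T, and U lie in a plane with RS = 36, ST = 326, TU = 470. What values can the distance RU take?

The maximum is all hops collinear in one direction: 36 + 326 + 470 = 832.
The longest hop is 470; the others sum to 362. Folding the others back against it leaves at least 470 − 362 = 108.

108 ≤ RU ≤ 832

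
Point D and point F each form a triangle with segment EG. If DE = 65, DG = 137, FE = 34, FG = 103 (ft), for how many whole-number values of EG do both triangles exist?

64

From triangle DEG: 72 < EG < 202.
From triangle FEG: 69 < EG < 137.
Intersection: 72 < EG < 137, so integers 73 through 136: 64 values.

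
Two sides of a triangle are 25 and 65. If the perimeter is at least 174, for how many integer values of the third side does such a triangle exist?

Triangle inequality: 40 < x < 90. Perimeter ≥ 174 gives x ≥ 174 − 25 − 65 = 84.
So 84 ≤ x < 90; integers 84 through 89: 6 values.

6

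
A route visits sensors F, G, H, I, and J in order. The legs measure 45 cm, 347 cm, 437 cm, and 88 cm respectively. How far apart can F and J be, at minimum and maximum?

The maximum is all hops collinear in one direction: 45 + 347 + 437 + 88 = 917.
The longest hop is 437; the others sum to 480. Since 437 ≤ 480, the path can fold back on itself completely, so the minimum distance is 0.

0 ≤ FJ ≤ 917 cm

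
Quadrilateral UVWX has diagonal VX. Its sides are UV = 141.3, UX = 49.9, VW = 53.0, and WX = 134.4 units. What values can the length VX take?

91.4 < VX < 187.4

From triangle UVX: |141.3 − 49.9| < VX < 141.3 + 49.9, i.e. 91.4 < VX < 191.2.
From triangle WVX: 81.4 < VX < 187.4.
Both must hold, so VX lies in the intersection.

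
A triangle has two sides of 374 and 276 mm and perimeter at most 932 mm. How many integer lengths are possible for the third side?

184

Triangle inequality: 98 < x < 650. Perimeter ≤ 932 gives x ≤ 932 − 374 − 276 = 282.
So 98 < x ≤ 282; integers 99 through 282: 184 values.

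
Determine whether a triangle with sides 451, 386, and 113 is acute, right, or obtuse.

Compare the square of the longest side to the sum of squares of the other two: 113² + 386² = 161765 < 203401 = 451².

obtuse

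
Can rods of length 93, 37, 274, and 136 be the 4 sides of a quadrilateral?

No

For a quadrilateral, each side must be shorter than the sum of the others.
Here the longest side is 274, but the remaining 3 sides sum to only 266.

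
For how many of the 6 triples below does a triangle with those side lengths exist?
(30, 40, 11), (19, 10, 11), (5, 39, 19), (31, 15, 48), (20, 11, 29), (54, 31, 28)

(11,30,40): 11+30 > 40 → valid
(10,11,19): 10+11 > 19 → valid
(5,19,39): 5+19 ≤ 39 → not valid
(15,31,48): 15+31 ≤ 48 → not valid
(11,20,29): 11+20 > 29 → valid
(28,31,54): 28+31 > 54 → valid
4 of the 6 triples form a triangle.

4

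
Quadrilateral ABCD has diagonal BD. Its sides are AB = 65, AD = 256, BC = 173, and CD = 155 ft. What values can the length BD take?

191 < BD < 321

From triangle ABD: |65 − 256| < BD < 65 + 256, i.e. 191 < BD < 321.
From triangle CBD: 18 < BD < 328.
Both must hold, so BD lies in the intersection.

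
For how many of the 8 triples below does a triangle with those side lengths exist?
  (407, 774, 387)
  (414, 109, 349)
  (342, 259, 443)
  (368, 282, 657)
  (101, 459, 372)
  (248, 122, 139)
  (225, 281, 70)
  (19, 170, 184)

(387,407,774): 387+407 > 774 → valid
(109,349,414): 109+349 > 414 → valid
(259,342,443): 259+342 > 443 → valid
(282,368,657): 282+368 ≤ 657 → not valid
(101,372,459): 101+372 > 459 → valid
(122,139,248): 122+139 > 248 → valid
(70,225,281): 70+225 > 281 → valid
(19,170,184): 19+170 > 184 → valid
7 of the 8 triples form a triangle.

7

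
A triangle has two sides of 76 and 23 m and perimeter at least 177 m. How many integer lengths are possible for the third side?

21

Triangle inequality: 53 < x < 99. Perimeter ≥ 177 gives x ≥ 177 − 76 − 23 = 78.
So 78 ≤ x < 99; integers 78 through 98: 21 values.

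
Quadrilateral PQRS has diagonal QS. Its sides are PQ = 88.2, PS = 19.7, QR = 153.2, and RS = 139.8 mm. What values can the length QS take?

From triangle PQS: |88.2 − 19.7| < QS < 88.2 + 19.7, i.e. 68.5 < QS < 107.9.
From triangle RQS: 13.4 < QS < 293.0.
Both must hold, so QS lies in the intersection.

68.5 < QS < 107.9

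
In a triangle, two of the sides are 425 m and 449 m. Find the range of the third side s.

24 < s < 874

By the triangle inequality, s must be less than 425 + 449 = 874 and greater than |425 − 449| = 24.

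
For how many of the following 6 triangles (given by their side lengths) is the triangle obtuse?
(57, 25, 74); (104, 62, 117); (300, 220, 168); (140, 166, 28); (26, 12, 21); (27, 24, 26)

(57,25,74): 25²+57² = 3874 < 5476 = 74² → obtuse
(104,62,117): 62²+104² = 14660 > 13689 = 117² → acute
(300,220,168): 168²+220² = 76624 < 90000 = 300² → obtuse
(140,166,28): 28²+140² = 20384 < 27556 = 166² → obtuse
(26,12,21): 12²+21² = 585 < 676 = 26² → obtuse
(27,24,26): 24²+26² = 1252 > 729 = 27² → acute
4 of the 6 are obtuse.

4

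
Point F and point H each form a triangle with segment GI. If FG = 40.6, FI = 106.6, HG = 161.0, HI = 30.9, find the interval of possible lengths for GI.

From triangle FGI: |40.6 − 106.6| < GI < 40.6 + 106.6, i.e. 66.0 < GI < 147.2.
From triangle HGI: 130.1 < GI < 191.9.
Both must hold, so GI lies in the intersection.

130.1 < GI < 147.2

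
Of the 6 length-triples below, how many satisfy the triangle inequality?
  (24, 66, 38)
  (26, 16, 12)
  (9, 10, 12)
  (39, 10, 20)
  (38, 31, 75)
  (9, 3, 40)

2

(24,38,66): 24+38 ≤ 66 → not valid
(12,16,26): 12+16 > 26 → valid
(9,10,12): 9+10 > 12 → valid
(10,20,39): 10+20 ≤ 39 → not valid
(31,38,75): 31+38 ≤ 75 → not valid
(3,9,40): 3+9 ≤ 40 → not valid
2 of the 6 triples form a triangle.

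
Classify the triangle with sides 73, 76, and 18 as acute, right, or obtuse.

obtuse

Compare the square of the longest side to the sum of squares of the other two: 18² + 73² = 5653 < 5776 = 76².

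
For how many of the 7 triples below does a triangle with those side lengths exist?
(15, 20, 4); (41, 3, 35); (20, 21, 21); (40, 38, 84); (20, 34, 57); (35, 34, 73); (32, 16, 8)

(4,15,20): 4+15 ≤ 20 → not valid
(3,35,41): 3+35 ≤ 41 → not valid
(20,21,21): 20+21 > 21 → valid
(38,40,84): 38+40 ≤ 84 → not valid
(20,34,57): 20+34 ≤ 57 → not valid
(34,35,73): 34+35 ≤ 73 → not valid
(8,16,32): 8+16 ≤ 32 → not valid
1 of the 7 triples forms a triangle.

1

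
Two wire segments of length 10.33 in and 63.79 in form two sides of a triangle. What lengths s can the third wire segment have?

53.46 < s < 74.12

By the triangle inequality, s must be less than 10.33 + 63.79 = 74.12 and greater than |10.33 − 63.79| = 53.46.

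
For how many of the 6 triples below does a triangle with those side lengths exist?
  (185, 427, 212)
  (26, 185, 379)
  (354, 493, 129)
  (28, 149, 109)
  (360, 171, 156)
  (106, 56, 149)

(185,212,427): 185+212 ≤ 427 → not valid
(26,185,379): 26+185 ≤ 379 → not valid
(129,354,493): 129+354 ≤ 493 → not valid
(28,109,149): 28+109 ≤ 149 → not valid
(156,171,360): 156+171 ≤ 360 → not valid
(56,106,149): 56+106 > 149 → valid
1 of the 6 triples forms a triangle.

1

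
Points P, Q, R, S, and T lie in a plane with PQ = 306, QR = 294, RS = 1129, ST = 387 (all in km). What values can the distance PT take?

142 ≤ PT ≤ 2116 km

The maximum is all hops collinear in one direction: 306 + 294 + 1129 + 387 = 2116.
The longest hop is 1129; the others sum to 987. Folding the others back against it leaves at least 1129 − 987 = 142.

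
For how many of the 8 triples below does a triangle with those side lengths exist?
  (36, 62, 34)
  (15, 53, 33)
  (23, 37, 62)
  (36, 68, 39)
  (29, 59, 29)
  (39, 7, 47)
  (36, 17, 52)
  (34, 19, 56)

3

(34,36,62): 34+36 > 62 → valid
(15,33,53): 15+33 ≤ 53 → not valid
(23,37,62): 23+37 ≤ 62 → not valid
(36,39,68): 36+39 > 68 → valid
(29,29,59): 29+29 ≤ 59 → not valid
(7,39,47): 7+39 ≤ 47 → not valid
(17,36,52): 17+36 > 52 → valid
(19,34,56): 19+34 ≤ 56 → not valid
3 of the 8 triples form a triangle.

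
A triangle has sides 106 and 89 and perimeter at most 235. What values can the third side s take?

Triangle inequality alone gives 17 < s < 195.
The perimeter condition gives s ≤ 235 − 106 − 89 = 40.
Intersecting the two: 17 < s ≤ 40.

17 < s ≤ 40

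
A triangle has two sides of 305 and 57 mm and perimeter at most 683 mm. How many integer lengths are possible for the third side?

73

Triangle inequality: 248 < x < 362. Perimeter ≤ 683 gives x ≤ 683 − 305 − 57 = 321.
So 248 < x ≤ 321; integers 249 through 321: 73 values.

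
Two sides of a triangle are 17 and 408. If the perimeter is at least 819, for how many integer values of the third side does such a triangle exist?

31

Triangle inequality: 391 < x < 425. Perimeter ≥ 819 gives x ≥ 819 − 17 − 408 = 394.
So 394 ≤ x < 425; integers 394 through 424: 31 values.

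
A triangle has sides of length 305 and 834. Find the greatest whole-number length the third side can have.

1138

The third side must be strictly less than 305 + 834 = 1139.
The largest integer below 1139 is 1138.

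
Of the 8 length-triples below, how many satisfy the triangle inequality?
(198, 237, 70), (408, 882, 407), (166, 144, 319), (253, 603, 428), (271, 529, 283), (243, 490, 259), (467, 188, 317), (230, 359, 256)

6

(70,198,237): 70+198 > 237 → valid
(407,408,882): 407+408 ≤ 882 → not valid
(144,166,319): 144+166 ≤ 319 → not valid
(253,428,603): 253+428 > 603 → valid
(271,283,529): 271+283 > 529 → valid
(243,259,490): 243+259 > 490 → valid
(188,317,467): 188+317 > 467 → valid
(230,256,359): 230+256 > 359 → valid
6 of the 8 triples form a triangle.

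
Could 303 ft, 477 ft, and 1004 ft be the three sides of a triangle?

No

The longest side is 1004, but the other two sum to only 780.
780 < 1004, so the triangle inequality fails.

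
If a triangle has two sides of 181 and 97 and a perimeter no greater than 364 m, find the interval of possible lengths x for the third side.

Triangle inequality alone gives 84 < x < 278.
The perimeter condition gives x ≤ 364 − 181 − 97 = 86.
Intersecting the two: 84 < x ≤ 86.

84 < x ≤ 86 m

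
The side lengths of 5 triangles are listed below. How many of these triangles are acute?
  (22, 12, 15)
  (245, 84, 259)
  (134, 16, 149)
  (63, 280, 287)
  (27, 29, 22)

1

(22,12,15): 12²+15² = 369 < 484 = 22² → obtuse
(245,84,259): 84²+245² = 67081 = 259² → right
(134,16,149): 16²+134² = 18212 < 22201 = 149² → obtuse
(63,280,287): 63²+280² = 82369 = 287² → right
(27,29,22): 22²+27² = 1213 > 841 = 29² → acute
1 of the 5 is acute.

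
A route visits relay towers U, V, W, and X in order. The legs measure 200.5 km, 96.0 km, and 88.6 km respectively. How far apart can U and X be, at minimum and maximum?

15.9 ≤ UX ≤ 385.1 km

The maximum is all hops collinear in one direction: 200.5 + 96.0 + 88.6 = 385.1.
The longest hop is 200.5; the others sum to 184.6. Folding the others back against it leaves at least 200.5 − 184.6 = 15.9.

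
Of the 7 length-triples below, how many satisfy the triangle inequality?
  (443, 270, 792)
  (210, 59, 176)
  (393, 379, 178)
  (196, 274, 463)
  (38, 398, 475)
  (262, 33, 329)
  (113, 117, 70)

(270,443,792): 270+443 ≤ 792 → not valid
(59,176,210): 59+176 > 210 → valid
(178,379,393): 178+379 > 393 → valid
(196,274,463): 196+274 > 463 → valid
(38,398,475): 38+398 ≤ 475 → not valid
(33,262,329): 33+262 ≤ 329 → not valid
(70,113,117): 70+113 > 117 → valid
4 of the 7 triples form a triangle.

4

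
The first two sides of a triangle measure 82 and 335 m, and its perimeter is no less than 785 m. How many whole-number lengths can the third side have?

49

Triangle inequality: 253 < x < 417. Perimeter ≥ 785 gives x ≥ 785 − 82 − 335 = 368.
So 368 ≤ x < 417; integers 368 through 416: 49 values.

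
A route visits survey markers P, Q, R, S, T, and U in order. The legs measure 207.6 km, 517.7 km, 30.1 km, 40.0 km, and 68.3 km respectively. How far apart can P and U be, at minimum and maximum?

171.7 ≤ PU ≤ 863.7 km

The maximum is all hops collinear in one direction: 207.6 + 517.7 + 30.1 + 40.0 + 68.3 = 863.7.
The longest hop is 517.7; the others sum to 346.0. Folding the others back against it leaves at least 517.7 − 346.0 = 171.7.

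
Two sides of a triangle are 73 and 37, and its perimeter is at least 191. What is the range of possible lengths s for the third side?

Triangle inequality alone gives 36 < s < 110.
The perimeter condition gives s ≥ 191 − 73 − 37 = 81.
Intersecting the two: 81 ≤ s < 110.

81 ≤ s < 110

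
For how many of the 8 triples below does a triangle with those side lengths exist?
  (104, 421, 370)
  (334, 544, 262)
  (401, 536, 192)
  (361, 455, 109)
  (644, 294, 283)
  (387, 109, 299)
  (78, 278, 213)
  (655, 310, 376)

7

(104,370,421): 104+370 > 421 → valid
(262,334,544): 262+334 > 544 → valid
(192,401,536): 192+401 > 536 → valid
(109,361,455): 109+361 > 455 → valid
(283,294,644): 283+294 ≤ 644 → not valid
(109,299,387): 109+299 > 387 → valid
(78,213,278): 78+213 > 278 → valid
(310,376,655): 310+376 > 655 → valid
7 of the 8 triples form a triangle.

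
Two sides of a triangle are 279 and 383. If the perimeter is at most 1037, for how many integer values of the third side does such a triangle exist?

271

Triangle inequality: 104 < x < 662. Perimeter ≤ 1037 gives x ≤ 1037 − 279 − 383 = 375.
So 104 < x ≤ 375; integers 105 through 375: 271 values.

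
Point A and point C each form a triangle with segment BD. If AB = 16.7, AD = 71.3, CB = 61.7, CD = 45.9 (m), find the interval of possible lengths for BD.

From triangle ABD: |16.7 − 71.3| < BD < 16.7 + 71.3, i.e. 54.6 < BD < 88.0.
From triangle CBD: 15.8 < BD < 107.6.
Both must hold, so BD lies in the intersection.

54.6 < BD < 88.0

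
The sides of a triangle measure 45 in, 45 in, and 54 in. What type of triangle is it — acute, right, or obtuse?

Compare the square of the longest side to the sum of squares of the other two: 45² + 45² = 4050 > 2916 = 54².

acute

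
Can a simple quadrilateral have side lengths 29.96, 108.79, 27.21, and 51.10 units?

No

For a quadrilateral, each side must be shorter than the sum of the others.
Here the longest side is 108.79, but the remaining 3 sides sum to only 108.27.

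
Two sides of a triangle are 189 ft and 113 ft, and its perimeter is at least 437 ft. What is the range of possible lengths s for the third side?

Triangle inequality alone gives 76 < s < 302.
The perimeter condition gives s ≥ 437 − 189 − 113 = 135.
Intersecting the two: 135 ≤ s < 302.

135 ≤ s < 302 ft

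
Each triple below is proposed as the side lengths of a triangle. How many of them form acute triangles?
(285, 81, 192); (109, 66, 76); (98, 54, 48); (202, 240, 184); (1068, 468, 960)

1

(285,81,192): 81+192 ≤ 285, not a triangle
(109,66,76): 66²+76² = 10132 < 11881 = 109² → obtuse
(98,54,48): 48²+54² = 5220 < 9604 = 98² → obtuse
(202,240,184): 184²+202² = 74660 > 57600 = 240² → acute
(1068,468,960): 468²+960² = 1140624 = 1068² → right
1 of the 5 is acute.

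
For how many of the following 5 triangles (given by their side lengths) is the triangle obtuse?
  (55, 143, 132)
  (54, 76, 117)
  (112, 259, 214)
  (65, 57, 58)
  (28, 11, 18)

(55,143,132): 55²+132² = 20449 = 143² → right
(54,76,117): 54²+76² = 8692 < 13689 = 117² → obtuse
(112,259,214): 112²+214² = 58340 < 67081 = 259² → obtuse
(65,57,58): 57²+58² = 6613 > 4225 = 65² → acute
(28,11,18): 11²+18² = 445 < 784 = 28² → obtuse
3 of the 5 are obtuse.

3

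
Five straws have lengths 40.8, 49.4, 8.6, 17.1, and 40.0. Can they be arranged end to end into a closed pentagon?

A pentagon exists iff every side is shorter than the sum of the others — equivalently, the longest side is less than the sum of the rest.
Longest side 49.4 < 106.5 (sum of the remaining 4), so yes.

Yes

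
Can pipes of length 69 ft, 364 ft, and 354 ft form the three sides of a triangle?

Yes

The longest side is 364, and the other two sum to 423.
Since 423 > 364, the triangle inequality holds.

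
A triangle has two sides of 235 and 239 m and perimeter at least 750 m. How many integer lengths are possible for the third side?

Triangle inequality: 4 < x < 474. Perimeter ≥ 750 gives x ≥ 750 − 235 − 239 = 276.
So 276 ≤ x < 474; integers 276 through 473: 198 values.

198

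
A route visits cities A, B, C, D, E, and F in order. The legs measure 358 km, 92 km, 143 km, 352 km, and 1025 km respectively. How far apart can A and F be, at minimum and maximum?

80 ≤ AF ≤ 1970 km

The maximum is all hops collinear in one direction: 358 + 92 + 143 + 352 + 1025 = 1970.
The longest hop is 1025; the others sum to 945. Folding the others back against it leaves at least 1025 − 945 = 80.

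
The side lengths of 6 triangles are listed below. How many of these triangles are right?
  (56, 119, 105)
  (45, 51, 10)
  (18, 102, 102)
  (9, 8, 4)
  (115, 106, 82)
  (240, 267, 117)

(56,119,105): 56²+105² = 14161 = 119² → right
(45,51,10): 10²+45² = 2125 < 2601 = 51² → obtuse
(18,102,102): 18²+102² = 10728 > 10404 = 102² → acute
(9,8,4): 4²+8² = 80 < 81 = 9² → obtuse
(115,106,82): 82²+106² = 17960 > 13225 = 115² → acute
(240,267,117): 117²+240² = 71289 = 267² → right
2 of the 6 are right.

2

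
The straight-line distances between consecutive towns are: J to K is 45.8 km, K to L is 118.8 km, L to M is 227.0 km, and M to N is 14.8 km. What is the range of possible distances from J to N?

The maximum is all hops collinear in one direction: 45.8 + 118.8 + 227.0 + 14.8 = 406.4.
The longest hop is 227.0; the others sum to 179.4. Folding the others back against it leaves at least 227.0 − 179.4 = 47.6.

47.6 ≤ JN ≤ 406.4 km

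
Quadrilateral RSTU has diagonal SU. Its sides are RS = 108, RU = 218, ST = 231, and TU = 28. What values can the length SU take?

203 < SU < 259

From triangle RSU: |108 − 218| < SU < 108 + 218, i.e. 110 < SU < 326.
From triangle TSU: 203 < SU < 259.
Both must hold, so SU lies in the intersection.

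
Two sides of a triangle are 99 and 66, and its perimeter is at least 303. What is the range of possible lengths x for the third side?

Triangle inequality alone gives 33 < x < 165.
The perimeter condition gives x ≥ 303 − 99 − 66 = 138.
Intersecting the two: 138 ≤ x < 165.

138 ≤ x < 165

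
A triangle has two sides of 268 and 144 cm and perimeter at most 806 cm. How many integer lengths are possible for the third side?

270

Triangle inequality: 124 < x < 412. Perimeter ≤ 806 gives x ≤ 806 − 268 − 144 = 394.
So 124 < x ≤ 394; integers 125 through 394: 270 values.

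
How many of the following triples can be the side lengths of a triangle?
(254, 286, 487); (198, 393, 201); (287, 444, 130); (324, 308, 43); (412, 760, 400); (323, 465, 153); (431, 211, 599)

6

(254,286,487): 254+286 > 487 → valid
(198,201,393): 198+201 > 393 → valid
(130,287,444): 130+287 ≤ 444 → not valid
(43,308,324): 43+308 > 324 → valid
(400,412,760): 400+412 > 760 → valid
(153,323,465): 153+323 > 465 → valid
(211,431,599): 211+431 > 599 → valid
6 of the 7 triples form a triangle.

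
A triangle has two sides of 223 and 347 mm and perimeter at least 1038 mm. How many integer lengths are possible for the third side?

102

Triangle inequality: 124 < x < 570. Perimeter ≥ 1038 gives x ≥ 1038 − 223 − 347 = 468.
So 468 ≤ x < 570; integers 468 through 569: 102 values.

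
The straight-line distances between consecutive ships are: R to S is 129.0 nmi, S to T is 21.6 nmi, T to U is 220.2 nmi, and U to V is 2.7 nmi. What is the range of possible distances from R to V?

The maximum is all hops collinear in one direction: 129.0 + 21.6 + 220.2 + 2.7 = 373.5.
The longest hop is 220.2; the others sum to 153.3. Folding the others back against it leaves at least 220.2 − 153.3 = 66.9.

66.9 ≤ RV ≤ 373.5 nmi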